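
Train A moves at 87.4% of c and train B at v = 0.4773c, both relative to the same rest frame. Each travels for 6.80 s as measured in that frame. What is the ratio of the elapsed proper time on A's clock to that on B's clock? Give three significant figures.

A: β = 0.874; γ = 1/√(1 − 0.874²) = 1/√0.2361 = 2.058. B: γ = 1/√(1 − 0.4773²) = 1/√0.7722 = 1.138.
τ_A/τ_B = γ_B/γ_A = 1.138/2.058 = 0.5530, so τ_A/τ_B = 0.5530.

τ_A/τ_B = 0.553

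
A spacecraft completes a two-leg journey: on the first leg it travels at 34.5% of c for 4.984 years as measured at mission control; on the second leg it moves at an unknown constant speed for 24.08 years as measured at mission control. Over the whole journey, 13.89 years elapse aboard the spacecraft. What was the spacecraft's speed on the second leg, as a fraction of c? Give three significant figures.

Leg 1: β = 0.345; γ = 1/√(1 − 0.345²) = 1/√0.8810 = 1.065; τ_1 = 4.984/1.065 = 4.678 years.
Leg 2: speed unknown; τ_2 = 24.08/γ_2.
Total proper time: 4.678 + τ_2 = 13.89, so τ_2 = 13.89 − 4.678 = 9.212 years.
γ_2 = 24.08/9.212 = 2.614; β = √(1 − 1/γ²) = √0.8536.

β = 0.924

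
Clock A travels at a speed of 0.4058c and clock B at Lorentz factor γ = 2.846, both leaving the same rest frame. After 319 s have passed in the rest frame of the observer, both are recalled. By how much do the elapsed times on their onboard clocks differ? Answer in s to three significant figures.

|τ_A − τ_B| = 179 s

A: γ = 1/√(1 − 0.4058²) = 1/√0.8353 = 1.094; τ_A = 319/1.094 = 291.6 s.
B: γ = 2.846; τ_B = 319/2.846 = 112.1 s.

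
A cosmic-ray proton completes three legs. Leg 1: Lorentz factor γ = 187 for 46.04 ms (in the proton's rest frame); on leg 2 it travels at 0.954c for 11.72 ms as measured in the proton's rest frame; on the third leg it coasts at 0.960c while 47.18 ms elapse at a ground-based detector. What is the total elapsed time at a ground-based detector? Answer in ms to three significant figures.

Leg 1: γ = 187; Δt_1 = 187.0 × 46.04 = 8609 ms.
Leg 2: γ = 1/√(1 − 0.954²) = 1/√0.08988 = 3.335; Δt_2 = 3.335 × 11.72 = 39.09 ms.
Leg 3: 47.18 ms is already measured at a ground-based detector.
Total: 8609 + 39.09 + 47.18 ms.

Δt = 8700 ms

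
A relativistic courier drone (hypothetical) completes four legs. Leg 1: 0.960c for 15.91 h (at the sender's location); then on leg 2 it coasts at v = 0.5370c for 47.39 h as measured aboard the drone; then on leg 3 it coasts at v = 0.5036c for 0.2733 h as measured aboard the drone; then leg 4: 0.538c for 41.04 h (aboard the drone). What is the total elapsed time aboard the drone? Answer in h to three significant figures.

Leg 1: γ = 1/√(1 − 0.960²) = 25/7 ≈ 3.571; τ_1 = 15.91/3.571 = 4.455 h.
Leg 2: 47.39 h is already measured aboard the drone.
Leg 3: 0.2733 h is already measured aboard the drone.
Leg 4: 41.04 h is already measured aboard the drone.
Total: 4.455 + 47.39 + 0.2733 + 41.04 h.

τ = 93.2 h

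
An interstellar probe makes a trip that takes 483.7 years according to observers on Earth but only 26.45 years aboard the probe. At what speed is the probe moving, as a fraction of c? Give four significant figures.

β = 0.9985

The proper time is measured aboard the probe (both events occur at the probe's location); Δt is measured on Earth. γ = Δt/τ = 483.7/26.45 = 18.29.
β = √(1 − 1/γ²) = √(1 − 0.002990) = √0.9970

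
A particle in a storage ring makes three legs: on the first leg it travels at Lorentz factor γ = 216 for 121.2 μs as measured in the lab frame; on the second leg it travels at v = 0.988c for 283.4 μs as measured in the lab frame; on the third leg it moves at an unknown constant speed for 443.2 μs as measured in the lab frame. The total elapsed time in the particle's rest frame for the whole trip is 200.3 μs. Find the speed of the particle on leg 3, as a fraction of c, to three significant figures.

Leg 1: γ = 216; τ_1 = 121.2/216.0 = 0.5611 μs.
Leg 2: γ = 1/√(1 − 0.988²) = 1/√0.02386 = 6.474; τ_2 = 283.4/6.474 = 43.77 μs.
Leg 3: speed unknown; τ_3 = 443.2/γ_3.
Total proper time: 0.5611 + 43.77 + τ_3 = 200.3, so τ_3 = 200.3 − 44.33 = 156.0 μs.
γ_3 = 443.2/156.0 = 2.842; β = √(1 − 1/γ²) = √0.8762.

β = 0.936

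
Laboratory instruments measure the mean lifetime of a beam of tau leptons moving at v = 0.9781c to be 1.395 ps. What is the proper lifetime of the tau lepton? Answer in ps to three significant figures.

τ₀ = 0.290 ps

γ = 1/√(1 − 0.9781²) = 1/√0.04332 = 4.805
The lab-frame lifetime is the dilated interval; the proper lifetime is τ₀ = Δt/γ = 1.395/4.805 ps.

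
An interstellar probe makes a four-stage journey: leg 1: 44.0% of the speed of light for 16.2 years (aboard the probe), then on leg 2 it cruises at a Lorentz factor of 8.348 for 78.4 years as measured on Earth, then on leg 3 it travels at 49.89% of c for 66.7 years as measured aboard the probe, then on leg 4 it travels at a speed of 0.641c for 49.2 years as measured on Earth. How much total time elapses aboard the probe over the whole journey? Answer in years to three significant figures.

τ = 130 years

Leg 1: 16.2 years is already measured aboard the probe.
Leg 2: γ = 8.348; τ_2 = 78.4/8.348 = 9.391 years.
Leg 3: 66.7 years is already measured aboard the probe.
Leg 4: γ = 1/√(1 − 0.641²) = 1/√0.5891 = 1.303; τ_4 = 49.2/1.303 = 37.76 years.
Total: 16.20 + 9.391 + 66.70 + 37.76 years.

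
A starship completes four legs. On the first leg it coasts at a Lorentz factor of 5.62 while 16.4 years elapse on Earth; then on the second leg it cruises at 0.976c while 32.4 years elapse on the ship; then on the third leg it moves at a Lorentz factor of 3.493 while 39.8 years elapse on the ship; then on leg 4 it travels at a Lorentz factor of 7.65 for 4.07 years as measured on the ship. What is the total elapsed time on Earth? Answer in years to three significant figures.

Leg 1: 16.4 years is already measured on Earth.
Leg 2: γ = 1/√(1 − 0.976²) = 1/√0.04742 = 4.592; Δt_2 = 4.592 × 32.4 = 148.8 years.
Leg 3: γ = 3.493; Δt_3 = 3.493 × 39.8 = 139.0 years.
Leg 4: γ = 7.65; Δt_4 = 7.650 × 4.07 = 31.14 years.
Total: 16.40 + 148.8 + 139.0 + 31.14 years.

Δt = 335 years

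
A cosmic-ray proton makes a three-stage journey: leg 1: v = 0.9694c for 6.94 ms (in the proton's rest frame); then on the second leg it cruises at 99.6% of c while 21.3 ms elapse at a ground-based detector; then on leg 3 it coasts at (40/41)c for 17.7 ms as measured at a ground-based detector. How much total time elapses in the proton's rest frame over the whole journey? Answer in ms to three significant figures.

τ = 12.7 ms

Leg 1: 6.94 ms is already measured in the proton's rest frame.
Leg 2: β = 0.996; γ = 1/√(1 − 0.996²) = 1/√0.007984 = 11.19; τ_2 = 21.3/11.19 = 1.903 ms.
Leg 3: γ = 1/√(1 − (40/41)²) = 41/9 ≈ 4.556; τ_3 = 17.7/4.556 = 3.885 ms.
Total: 6.940 + 1.903 + 3.885 ms.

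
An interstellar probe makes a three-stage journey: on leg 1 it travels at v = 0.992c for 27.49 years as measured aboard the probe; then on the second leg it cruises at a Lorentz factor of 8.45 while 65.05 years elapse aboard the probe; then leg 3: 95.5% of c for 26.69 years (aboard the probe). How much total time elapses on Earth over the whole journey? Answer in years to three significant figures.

Δt = 857 years

Leg 1: γ = 1/√(1 − 0.992²) = 1/√0.01594 = 7.922; Δt_1 = 7.922 × 27.49 = 217.8 years.
Leg 2: γ = 8.45; Δt_2 = 8.450 × 65.05 = 549.7 years.
Leg 3: β = 0.955; γ = 1/√(1 − 0.955²) = 1/√0.08798 = 3.371; Δt_3 = 3.371 × 26.69 = 89.98 years.
Total: 217.8 + 549.7 + 89.98 years.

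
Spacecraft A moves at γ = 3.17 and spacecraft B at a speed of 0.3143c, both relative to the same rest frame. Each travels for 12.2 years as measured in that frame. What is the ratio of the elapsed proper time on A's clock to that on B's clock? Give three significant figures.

τ_A/τ_B = 0.332

A: γ = 3.17. B: γ = 1/√(1 − 0.3143²) = 1/√0.9012 = 1.053.
τ_A/τ_B = γ_B/γ_A = 1.053/3.170 = 0.3323, so τ_A/τ_B = 0.3323.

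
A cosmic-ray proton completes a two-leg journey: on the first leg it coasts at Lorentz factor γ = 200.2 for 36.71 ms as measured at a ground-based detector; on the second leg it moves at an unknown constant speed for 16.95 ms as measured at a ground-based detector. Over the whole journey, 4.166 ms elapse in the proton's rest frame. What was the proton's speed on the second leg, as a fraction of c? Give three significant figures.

Leg 1: γ = 200.2; τ_1 = 36.71/200.2 = 0.1834 ms.
Leg 2: speed unknown; τ_2 = 16.95/γ_2.
Total proper time: 0.1834 + τ_2 = 4.166, so τ_2 = 4.166 − 0.1834 = 3.983 ms.
γ_2 = 16.95/3.983 = 4.256; β = √(1 − 1/γ²) = √0.9448.

β = 0.972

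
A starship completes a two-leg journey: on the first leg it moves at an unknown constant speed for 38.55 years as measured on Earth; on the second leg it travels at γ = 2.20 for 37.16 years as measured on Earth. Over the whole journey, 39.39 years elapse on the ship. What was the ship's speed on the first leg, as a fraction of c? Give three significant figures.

β = 0.812

Leg 1: speed unknown; τ_1 = 38.55/γ_1.
Leg 2: γ = 2.20; τ_2 = 37.16/2.200 = 16.89 years.
Total proper time: τ_1 + 16.89 = 39.39, so τ_1 = 39.39 − 16.89 = 22.50 years.
γ_1 = 38.55/22.50 = 1.713; β = √(1 − 1/γ²) = √0.6594.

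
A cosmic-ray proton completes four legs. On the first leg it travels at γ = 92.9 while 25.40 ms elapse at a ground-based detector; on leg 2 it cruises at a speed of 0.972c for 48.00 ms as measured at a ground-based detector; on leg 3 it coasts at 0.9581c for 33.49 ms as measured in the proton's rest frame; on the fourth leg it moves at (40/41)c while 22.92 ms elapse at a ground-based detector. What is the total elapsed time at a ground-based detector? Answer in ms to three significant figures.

Δt = 213 ms

Leg 1: 25.40 ms is already measured at a ground-based detector.
Leg 2: 48.00 ms is already measured at a ground-based detector.
Leg 3: γ = 1/√(1 − 0.9581²) = 1/√0.08204 = 3.491; Δt_3 = 3.491 × 33.49 = 116.9 ms.
Leg 4: 22.92 ms is already measured at a ground-based detector.
Total: 25.40 + 48.00 + 116.9 + 22.92 ms.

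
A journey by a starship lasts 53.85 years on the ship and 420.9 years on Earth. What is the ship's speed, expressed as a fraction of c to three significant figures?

β = 0.992

The proper time is measured on the ship (both events occur at the ship's location); Δt is measured on Earth. γ = Δt/τ = 420.9/53.85 = 7.816.
β = √(1 − 1/γ²) = √(1 − 0.01637) = √0.9836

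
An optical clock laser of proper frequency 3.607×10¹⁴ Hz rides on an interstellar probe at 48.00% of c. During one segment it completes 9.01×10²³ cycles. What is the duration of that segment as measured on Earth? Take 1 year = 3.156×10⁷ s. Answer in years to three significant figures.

Δt = 90.2 years

β = 0.4800; γ = 1/√(1 − 0.4800²) = 1/√0.7696 = 1.140
Proper time for N cycles: τ = N/f = 9.01×10²³/(3.607×10¹⁴) = 2.498×10⁹ s = 79.15 years.
Lab-frame duration Δt = γτ = 1.140 × 79.15 = 90.22 years.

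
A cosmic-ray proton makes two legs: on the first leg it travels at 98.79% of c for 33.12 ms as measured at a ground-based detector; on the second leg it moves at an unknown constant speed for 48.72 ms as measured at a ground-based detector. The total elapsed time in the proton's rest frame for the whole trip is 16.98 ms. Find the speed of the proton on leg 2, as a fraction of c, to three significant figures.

Leg 1: β = 0.9879; γ = 1/√(1 − 0.9879²) = 1/√0.02405 = 6.448; τ_1 = 33.12/6.448 = 5.137 ms.
Leg 2: speed unknown; τ_2 = 48.72/γ_2.
Total proper time: 5.137 + τ_2 = 16.98, so τ_2 = 16.98 − 5.137 = 11.84 ms.
γ_2 = 48.72/11.84 = 4.114; β = √(1 − 1/γ²) = √0.9409.

β = 0.970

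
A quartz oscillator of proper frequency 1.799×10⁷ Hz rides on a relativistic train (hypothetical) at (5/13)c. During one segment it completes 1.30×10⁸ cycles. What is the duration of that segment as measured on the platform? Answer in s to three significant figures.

Δt = 7.83 s

γ = 1/√(1 − (5/13)²) = 13/12 ≈ 1.083
Proper time for N cycles: τ = N/f = 1.30×10⁸/(1.799×10⁷) = 7.226×10⁰ s = 7.226 s.
Lab-frame duration Δt = γτ = 1.083 × 7.226 = 7.828 s.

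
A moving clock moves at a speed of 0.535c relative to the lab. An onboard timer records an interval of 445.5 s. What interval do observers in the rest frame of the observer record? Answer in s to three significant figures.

γ = 1/√(1 − 0.535²) = 1/√0.7138 = 1.184
The interval measured on the moving clock is the proper time (both events occur at the same place in that frame); the lab-frame interval is Δt = γτ = 1.184 × 445.5 s.

Δt = 527 s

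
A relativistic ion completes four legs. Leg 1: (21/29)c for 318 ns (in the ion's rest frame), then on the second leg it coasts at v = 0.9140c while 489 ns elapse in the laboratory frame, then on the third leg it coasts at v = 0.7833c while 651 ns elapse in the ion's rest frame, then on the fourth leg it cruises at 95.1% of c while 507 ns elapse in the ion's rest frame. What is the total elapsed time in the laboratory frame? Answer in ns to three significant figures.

Leg 1: γ = 1/√(1 − (21/29)²) = 29/20 = 1.450; Δt_1 = 1.450 × 318 = 461.1 ns.
Leg 2: 489 ns is already measured in the laboratory frame.
Leg 3: γ = 1/√(1 − 0.7833²) = 1/√0.3864 = 1.609; Δt_3 = 1.609 × 651 = 1047 ns.
Leg 4: β = 0.951; γ = 1/√(1 − 0.951²) = 1/√0.09560 = 3.234; Δt_4 = 3.234 × 507 = 1640 ns.
Total: 461.1 + 489.0 + 1047 + 1640 ns.

Δt = 3640 ns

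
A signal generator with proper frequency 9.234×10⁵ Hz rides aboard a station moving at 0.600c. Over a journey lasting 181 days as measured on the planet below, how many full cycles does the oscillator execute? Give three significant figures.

γ = 1/√(1 − 0.600²) = 5/4 = 1.250
The oscillator's own cycle count is N = f × τ where τ is the proper time aboard the station. τ = Δt/γ = 181/1.250 = 144.8 days = 1.251×10⁷ s.
N = 9.234×10⁵ × 1.251×10⁷ = 1.155×10¹³.

N = 1.16×10¹³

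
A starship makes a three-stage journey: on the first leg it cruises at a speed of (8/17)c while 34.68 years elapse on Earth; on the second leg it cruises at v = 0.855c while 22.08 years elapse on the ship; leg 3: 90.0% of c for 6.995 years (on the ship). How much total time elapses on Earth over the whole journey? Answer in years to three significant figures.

Δt = 93.3 years

Leg 1: 34.68 years is already measured on Earth.
Leg 2: γ = 1/√(1 − 0.855²) = 1/√0.2690 = 1.928; Δt_2 = 1.928 × 22.08 = 42.57 years.
Leg 3: β = 0.900; γ = 1/√(1 − 0.900²) = 1/√0.1900 = 2.294; Δt_3 = 2.294 × 6.995 = 16.05 years.
Total: 34.68 + 42.57 + 16.05 years.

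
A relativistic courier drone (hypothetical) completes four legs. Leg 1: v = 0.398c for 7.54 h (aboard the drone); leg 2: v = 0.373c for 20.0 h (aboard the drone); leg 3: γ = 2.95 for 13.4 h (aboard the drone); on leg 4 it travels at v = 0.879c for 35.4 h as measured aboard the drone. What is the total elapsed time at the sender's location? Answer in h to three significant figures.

Leg 1: γ = 1/√(1 − 0.398²) = 1/√0.8416 = 1.090; Δt_1 = 1.090 × 7.54 = 8.219 h.
Leg 2: γ = 1/√(1 − 0.373²) = 1/√0.8609 = 1.078; Δt_2 = 1.078 × 20.0 = 21.56 h.
Leg 3: γ = 2.95; Δt_3 = 2.950 × 13.4 = 39.53 h.
Leg 4: γ = 1/√(1 − 0.879²) = 1/√0.2274 = 2.097; Δt_4 = 2.097 × 35.4 = 74.24 h.
Total: 8.219 + 21.56 + 39.53 + 74.24 h.

Δt = 144 h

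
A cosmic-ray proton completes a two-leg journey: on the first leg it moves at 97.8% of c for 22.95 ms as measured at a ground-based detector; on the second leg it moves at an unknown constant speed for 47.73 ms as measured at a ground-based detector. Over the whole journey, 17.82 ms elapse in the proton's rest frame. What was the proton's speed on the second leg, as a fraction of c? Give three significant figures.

β = 0.962

Leg 1: β = 0.978; γ = 1/√(1 − 0.978²) = 1/√0.04352 = 4.794; τ_1 = 22.95/4.794 = 4.787 ms.
Leg 2: speed unknown; τ_2 = 47.73/γ_2.
Total proper time: 4.787 + τ_2 = 17.82, so τ_2 = 17.82 − 4.787 = 13.03 ms.
γ_2 = 47.73/13.03 = 3.662; β = √(1 − 1/γ²) = √0.9254.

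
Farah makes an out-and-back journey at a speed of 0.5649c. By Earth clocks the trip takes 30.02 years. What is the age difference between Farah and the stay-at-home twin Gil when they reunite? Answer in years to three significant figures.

γ = 1/√(1 − 0.5649²) = 1/√0.6809 = 1.212
Farah's elapsed proper time: τ = 30.02/1.212 = 24.77 years.
Age gap = Δt − τ = 30.02 − 24.77 years.

Δt − τ = 5.25 years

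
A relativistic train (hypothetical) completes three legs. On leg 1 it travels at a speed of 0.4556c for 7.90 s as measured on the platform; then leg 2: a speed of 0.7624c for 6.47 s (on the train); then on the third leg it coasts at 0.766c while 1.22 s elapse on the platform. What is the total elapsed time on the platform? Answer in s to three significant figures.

Δt = 19.1 s

Leg 1: 7.90 s is already measured on the platform.
Leg 2: γ = 1/√(1 − 0.7624²) = 1/√0.4187 = 1.545; Δt_2 = 1.545 × 6.47 = 9.998 s.
Leg 3: 1.22 s is already measured on the platform.
Total: 7.900 + 9.998 + 1.220 s.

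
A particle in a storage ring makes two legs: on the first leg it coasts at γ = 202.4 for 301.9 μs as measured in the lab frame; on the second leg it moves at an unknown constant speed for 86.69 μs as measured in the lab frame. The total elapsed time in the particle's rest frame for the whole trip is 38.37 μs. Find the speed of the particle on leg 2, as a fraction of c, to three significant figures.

Leg 1: γ = 202.4; τ_1 = 301.9/202.4 = 1.492 μs.
Leg 2: speed unknown; τ_2 = 86.69/γ_2.
Total proper time: 1.492 + τ_2 = 38.37, so τ_2 = 38.37 − 1.492 = 36.88 μs.
γ_2 = 86.69/36.88 = 2.351; β = √(1 − 1/γ²) = √0.8190.

β = 0.905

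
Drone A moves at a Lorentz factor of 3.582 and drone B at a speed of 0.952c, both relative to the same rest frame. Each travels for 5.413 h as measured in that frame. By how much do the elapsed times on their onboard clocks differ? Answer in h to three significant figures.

|τ_A − τ_B| = 0.146 h

A: γ = 3.582; τ_A = 5.413/3.582 = 1.511 h.
B: γ = 1/√(1 − 0.952²) = 1/√0.09370 = 3.267; τ_B = 5.413/3.267 = 1.657 h.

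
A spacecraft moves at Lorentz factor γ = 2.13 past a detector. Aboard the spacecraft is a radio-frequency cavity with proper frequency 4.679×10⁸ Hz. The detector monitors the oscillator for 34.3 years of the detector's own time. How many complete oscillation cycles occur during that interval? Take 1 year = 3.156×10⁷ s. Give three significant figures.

γ = 2.13
During 34.3 years of lab time, the oscillator's proper time advances by τ = Δt/γ = 34.3/2.130 = 16.10 years = 5.082×10⁸ s.
N = f × τ = 4.679×10⁸ × 5.082×10⁸ = 2.378×10¹⁷.

N = 2.38×10¹⁷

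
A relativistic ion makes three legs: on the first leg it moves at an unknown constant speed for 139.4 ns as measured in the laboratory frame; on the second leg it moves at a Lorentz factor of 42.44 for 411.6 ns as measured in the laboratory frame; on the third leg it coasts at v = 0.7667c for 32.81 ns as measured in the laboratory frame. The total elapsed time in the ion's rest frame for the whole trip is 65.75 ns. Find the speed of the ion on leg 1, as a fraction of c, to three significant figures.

β = 0.968

Leg 1: speed unknown; τ_1 = 139.4/γ_1.
Leg 2: γ = 42.44; τ_2 = 411.6/42.44 = 9.698 ns.
Leg 3: γ = 1/√(1 − 0.7667²) = 1/√0.4122 = 1.558; τ_3 = 32.81/1.558 = 21.06 ns.
Total proper time: τ_1 + 9.698 + 21.06 = 65.75, so τ_1 = 65.75 − 30.76 = 34.99 ns.
γ_1 = 139.4/34.99 = 3.984; β = √(1 − 1/γ²) = √0.9370.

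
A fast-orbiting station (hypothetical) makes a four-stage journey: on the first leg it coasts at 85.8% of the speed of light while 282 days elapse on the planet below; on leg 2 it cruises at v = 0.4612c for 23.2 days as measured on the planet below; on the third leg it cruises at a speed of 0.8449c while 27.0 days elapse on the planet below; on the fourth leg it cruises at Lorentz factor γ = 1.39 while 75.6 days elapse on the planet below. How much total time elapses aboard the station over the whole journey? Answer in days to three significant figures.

τ = 234 days

Leg 1: β = 0.858; γ = 1/√(1 − 0.858²) = 1/√0.2638 = 1.947; τ_1 = 282/1.947 = 144.8 days.
Leg 2: γ = 1/√(1 − 0.4612²) = 1/√0.7873 = 1.127; τ_2 = 23.2/1.127 = 20.59 days.
Leg 3: γ = 1/√(1 − 0.8449²) = 1/√0.2861 = 1.869; τ_3 = 27.0/1.869 = 14.44 days.
Leg 4: γ = 1.39; τ_4 = 75.6/1.390 = 54.39 days.
Total: 144.8 + 20.59 + 14.44 + 54.39 days.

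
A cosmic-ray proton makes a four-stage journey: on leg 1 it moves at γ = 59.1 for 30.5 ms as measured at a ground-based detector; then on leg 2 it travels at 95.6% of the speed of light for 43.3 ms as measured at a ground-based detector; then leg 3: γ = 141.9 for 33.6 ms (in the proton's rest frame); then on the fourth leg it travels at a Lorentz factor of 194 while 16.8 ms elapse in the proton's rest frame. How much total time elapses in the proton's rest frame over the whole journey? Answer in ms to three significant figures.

τ = 63.6 ms

Leg 1: γ = 59.1; τ_1 = 30.5/59.10 = 0.5161 ms.
Leg 2: β = 0.956; γ = 1/√(1 − 0.956²) = 1/√0.08606 = 3.409; τ_2 = 43.3/3.409 = 12.70 ms.
Leg 3: 33.6 ms is already measured in the proton's rest frame.
Leg 4: 16.8 ms is already measured in the proton's rest frame.
Total: 0.5161 + 12.70 + 33.60 + 16.80 ms.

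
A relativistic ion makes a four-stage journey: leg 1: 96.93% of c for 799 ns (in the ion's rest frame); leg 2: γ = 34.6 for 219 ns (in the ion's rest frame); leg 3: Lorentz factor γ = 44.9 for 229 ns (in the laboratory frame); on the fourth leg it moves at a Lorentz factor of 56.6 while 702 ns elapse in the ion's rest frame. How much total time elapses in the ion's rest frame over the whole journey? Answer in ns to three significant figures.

τ = 1730 ns

Leg 1: 799 ns is already measured in the ion's rest frame.
Leg 2: 219 ns is already measured in the ion's rest frame.
Leg 3: γ = 44.9; τ_3 = 229/44.90 = 5.100 ns.
Leg 4: 702 ns is already measured in the ion's rest frame.
Total: 799.0 + 219.0 + 5.100 + 702.0 ns.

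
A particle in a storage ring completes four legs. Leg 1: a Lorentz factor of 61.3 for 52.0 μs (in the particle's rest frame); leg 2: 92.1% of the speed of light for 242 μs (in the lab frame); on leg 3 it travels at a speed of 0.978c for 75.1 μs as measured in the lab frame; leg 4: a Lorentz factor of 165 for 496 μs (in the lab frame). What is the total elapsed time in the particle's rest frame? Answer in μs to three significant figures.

Leg 1: 52.0 μs is already measured in the particle's rest frame.
Leg 2: β = 0.921; γ = 1/√(1 − 0.921²) = 1/√0.1518 = 2.567; τ_2 = 242/2.567 = 94.27 μs.
Leg 3: γ = 1/√(1 − 0.978²) = 1/√0.04352 = 4.794; τ_3 = 75.1/4.794 = 15.67 μs.
Leg 4: γ = 165; τ_4 = 496/165.0 = 3.006 μs.
Total: 52.00 + 94.27 + 15.67 + 3.006 μs.

τ = 165 μs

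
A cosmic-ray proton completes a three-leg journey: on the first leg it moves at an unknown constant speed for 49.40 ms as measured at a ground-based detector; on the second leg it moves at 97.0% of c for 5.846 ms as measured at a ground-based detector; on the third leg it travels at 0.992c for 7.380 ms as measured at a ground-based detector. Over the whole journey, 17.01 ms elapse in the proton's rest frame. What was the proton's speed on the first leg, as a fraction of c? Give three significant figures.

Leg 1: speed unknown; τ_1 = 49.40/γ_1.
Leg 2: β = 0.970; γ = 1/√(1 − 0.970²) = 1/√0.05910 = 4.113; τ_2 = 5.846/4.113 = 1.421 ms.
Leg 3: γ = 1/√(1 − 0.992²) = 1/√0.01594 = 7.922; τ_3 = 7.380/7.922 = 0.9316 ms.
Total proper time: τ_1 + 1.421 + 0.9316 = 17.01, so τ_1 = 17.01 − 2.353 = 14.66 ms.
γ_1 = 49.40/14.66 = 3.370; β = √(1 − 1/γ²) = √0.9120.

β = 0.955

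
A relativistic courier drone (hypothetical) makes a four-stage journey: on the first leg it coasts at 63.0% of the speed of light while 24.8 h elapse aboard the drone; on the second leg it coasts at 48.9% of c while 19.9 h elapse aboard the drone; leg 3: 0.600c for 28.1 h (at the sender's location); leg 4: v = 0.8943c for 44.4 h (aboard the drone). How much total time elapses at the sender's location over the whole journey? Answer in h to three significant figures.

Δt = 182 h

Leg 1: β = 0.630; γ = 1/√(1 − 0.630²) = 1/√0.6031 = 1.288; Δt_1 = 1.288 × 24.8 = 31.93 h.
Leg 2: β = 0.489; γ = 1/√(1 − 0.489²) = 1/√0.7609 = 1.146; Δt_2 = 1.146 × 19.9 = 22.81 h.
Leg 3: 28.1 h is already measured at the sender's location.
Leg 4: γ = 1/√(1 − 0.8943²) = 1/√0.2002 = 2.235; Δt_4 = 2.235 × 44.4 = 99.22 h.
Total: 31.93 + 22.81 + 28.10 + 99.22 h.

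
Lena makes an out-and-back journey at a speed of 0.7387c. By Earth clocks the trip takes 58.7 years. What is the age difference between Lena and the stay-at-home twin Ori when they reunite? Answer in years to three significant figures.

γ = 1/√(1 − 0.7387²) = 1/√0.4543 = 1.484
Lena's elapsed proper time: τ = 58.7/1.484 = 39.57 years.
Age gap = Δt − τ = 58.7 − 39.57 years.

Δt − τ = 19.1 years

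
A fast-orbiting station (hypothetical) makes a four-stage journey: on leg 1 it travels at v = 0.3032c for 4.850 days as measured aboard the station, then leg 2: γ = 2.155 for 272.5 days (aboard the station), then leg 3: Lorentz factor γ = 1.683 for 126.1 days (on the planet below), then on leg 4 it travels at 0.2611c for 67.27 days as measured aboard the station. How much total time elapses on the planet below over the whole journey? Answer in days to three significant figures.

Δt = 788 days

Leg 1: γ = 1/√(1 − 0.3032²) = 1/√0.9081 = 1.049; Δt_1 = 1.049 × 4.850 = 5.090 days.
Leg 2: γ = 2.155; Δt_2 = 2.155 × 272.5 = 587.2 days.
Leg 3: 126.1 days is already measured on the planet below.
Leg 4: γ = 1/√(1 − 0.2611²) = 1/√0.9318 = 1.036; Δt_4 = 1.036 × 67.27 = 69.69 days.
Total: 5.090 + 587.2 + 126.1 + 69.69 days.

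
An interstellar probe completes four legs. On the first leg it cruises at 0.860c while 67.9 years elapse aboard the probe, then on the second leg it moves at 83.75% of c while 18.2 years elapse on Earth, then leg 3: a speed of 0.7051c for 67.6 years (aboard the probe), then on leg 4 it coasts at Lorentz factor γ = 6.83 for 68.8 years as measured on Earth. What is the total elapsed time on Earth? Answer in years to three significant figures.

Leg 1: γ = 1/√(1 − 0.860²) = 1/√0.2604 = 1.960; Δt_1 = 1.960 × 67.9 = 133.1 years.
Leg 2: 18.2 years is already measured on Earth.
Leg 3: γ = 1/√(1 − 0.7051²) = 1/√0.5028 = 1.410; Δt_3 = 1.410 × 67.6 = 95.33 years.
Leg 4: 68.8 years is already measured on Earth.
Total: 133.1 + 18.20 + 95.33 + 68.80 years.

Δt = 315 years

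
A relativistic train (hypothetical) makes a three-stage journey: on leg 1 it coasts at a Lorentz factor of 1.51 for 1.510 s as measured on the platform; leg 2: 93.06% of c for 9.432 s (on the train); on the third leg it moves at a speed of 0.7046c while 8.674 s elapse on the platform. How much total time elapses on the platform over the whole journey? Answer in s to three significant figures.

Leg 1: 1.510 s is already measured on the platform.
Leg 2: β = 0.9306; γ = 1/√(1 − 0.9306²) = 1/√0.1340 = 2.732; Δt_2 = 2.732 × 9.432 = 25.77 s.
Leg 3: 8.674 s is already measured on the platform.
Total: 1.510 + 25.77 + 8.674 s.

Δt = 36.0 s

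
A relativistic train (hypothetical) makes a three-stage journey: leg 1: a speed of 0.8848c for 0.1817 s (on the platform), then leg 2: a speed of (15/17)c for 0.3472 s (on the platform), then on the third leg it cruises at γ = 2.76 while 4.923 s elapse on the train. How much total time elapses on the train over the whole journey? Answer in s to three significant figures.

τ = 5.17 s

Leg 1: γ = 1/√(1 − 0.8848²) = 1/√0.2171 = 2.146; τ_1 = 0.1817/2.146 = 0.08467 s.
Leg 2: γ = 1/√(1 − (15/17)²) = 17/8 = 2.125; τ_2 = 0.3472/2.125 = 0.1634 s.
Leg 3: 4.923 s is already measured on the train.
Total: 0.08467 + 0.1634 + 4.923 s.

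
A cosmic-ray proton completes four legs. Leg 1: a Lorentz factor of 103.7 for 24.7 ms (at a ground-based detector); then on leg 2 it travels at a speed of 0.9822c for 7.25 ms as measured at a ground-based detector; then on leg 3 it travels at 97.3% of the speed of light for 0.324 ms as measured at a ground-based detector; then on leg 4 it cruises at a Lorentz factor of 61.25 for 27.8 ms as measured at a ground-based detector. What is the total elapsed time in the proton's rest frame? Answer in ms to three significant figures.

Leg 1: γ = 103.7; τ_1 = 24.7/103.7 = 0.2382 ms.
Leg 2: γ = 1/√(1 − 0.9822²) = 1/√0.03528 = 5.324; τ_2 = 7.25/5.324 = 1.362 ms.
Leg 3: β = 0.973; γ = 1/√(1 − 0.973²) = 1/√0.05327 = 4.333; τ_3 = 0.324/4.333 = 0.07478 ms.
Leg 4: γ = 61.25; τ_4 = 27.8/61.25 = 0.4539 ms.
Total: 0.2382 + 1.362 + 0.07478 + 0.4539 ms.

τ = 2.13 ms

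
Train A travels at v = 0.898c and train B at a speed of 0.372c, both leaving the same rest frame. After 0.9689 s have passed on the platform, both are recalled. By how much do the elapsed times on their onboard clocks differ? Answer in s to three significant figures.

|τ_A − τ_B| = 0.473 s

A: γ = 1/√(1 − 0.898²) = 1/√0.1936 = 2.273; τ_A = 0.9689/2.273 = 0.4263 s.
B: γ = 1/√(1 − 0.372²) = 1/√0.8616 = 1.077; τ_B = 0.9689/1.077 = 0.8994 s.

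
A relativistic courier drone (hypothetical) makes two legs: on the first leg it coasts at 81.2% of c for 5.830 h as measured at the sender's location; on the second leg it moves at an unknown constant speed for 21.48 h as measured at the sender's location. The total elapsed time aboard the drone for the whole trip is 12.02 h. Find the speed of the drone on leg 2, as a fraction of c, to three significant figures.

Leg 1: β = 0.812; γ = 1/√(1 − 0.812²) = 1/√0.3407 = 1.713; τ_1 = 5.830/1.713 = 3.403 h.
Leg 2: speed unknown; τ_2 = 21.48/γ_2.
Total proper time: 3.403 + τ_2 = 12.02, so τ_2 = 12.02 − 3.403 = 8.617 h.
γ_2 = 21.48/8.617 = 2.493; β = √(1 − 1/γ²) = √0.8391.

β = 0.916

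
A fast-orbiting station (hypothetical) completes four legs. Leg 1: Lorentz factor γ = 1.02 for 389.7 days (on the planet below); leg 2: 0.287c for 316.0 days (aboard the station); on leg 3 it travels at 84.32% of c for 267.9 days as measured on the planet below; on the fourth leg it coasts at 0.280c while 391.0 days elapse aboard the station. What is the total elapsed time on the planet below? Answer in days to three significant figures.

Leg 1: 389.7 days is already measured on the planet below.
Leg 2: γ = 1/√(1 − 0.287²) = 1/√0.9176 = 1.044; Δt_2 = 1.044 × 316.0 = 329.9 days.
Leg 3: 267.9 days is already measured on the planet below.
Leg 4: γ = 1/√(1 − 0.280²) = 25/24 ≈ 1.042; Δt_4 = 1.042 × 391.0 = 407.3 days.
Total: 389.7 + 329.9 + 267.9 + 407.3 days.

Δt = 1390 days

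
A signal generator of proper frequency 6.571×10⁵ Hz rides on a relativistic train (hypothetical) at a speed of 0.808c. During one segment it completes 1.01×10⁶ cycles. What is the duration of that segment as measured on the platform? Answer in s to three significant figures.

Δt = 2.61 s

γ = 1/√(1 − 0.808²) = 1/√0.3471 = 1.697
Proper time for N cycles: τ = N/f = 1.01×10⁶/(6.571×10⁵) = 1.537×10⁰ s = 1.537 s.
Lab-frame duration Δt = γτ = 1.697 × 1.537 = 2.609 s.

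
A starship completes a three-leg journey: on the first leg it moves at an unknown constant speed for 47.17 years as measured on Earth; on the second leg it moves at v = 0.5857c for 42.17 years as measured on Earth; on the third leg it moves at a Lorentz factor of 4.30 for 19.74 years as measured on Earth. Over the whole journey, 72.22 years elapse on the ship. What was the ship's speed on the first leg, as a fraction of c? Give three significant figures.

Leg 1: speed unknown; τ_1 = 47.17/γ_1.
Leg 2: γ = 1/√(1 − 0.5857²) = 1/√0.6570 = 1.234; τ_2 = 42.17/1.234 = 34.18 years.
Leg 3: γ = 4.30; τ_3 = 19.74/4.300 = 4.591 years.
Total proper time: τ_1 + 34.18 + 4.591 = 72.22, so τ_1 = 72.22 − 38.77 = 33.45 years.
γ_1 = 47.17/33.45 = 1.410; β = √(1 − 1/γ²) = √0.4971.

β = 0.705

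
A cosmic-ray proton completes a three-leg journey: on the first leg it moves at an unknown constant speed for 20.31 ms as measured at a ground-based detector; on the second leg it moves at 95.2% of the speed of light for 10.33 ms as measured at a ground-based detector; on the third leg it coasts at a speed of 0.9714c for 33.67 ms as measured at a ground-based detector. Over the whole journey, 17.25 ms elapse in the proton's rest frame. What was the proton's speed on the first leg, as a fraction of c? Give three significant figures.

β = 0.954

Leg 1: speed unknown; τ_1 = 20.31/γ_1.
Leg 2: β = 0.952; γ = 1/√(1 − 0.952²) = 1/√0.09370 = 3.267; τ_2 = 10.33/3.267 = 3.162 ms.
Leg 3: γ = 1/√(1 − 0.9714²) = 1/√0.05638 = 4.211; τ_3 = 33.67/4.211 = 7.995 ms.
Total proper time: τ_1 + 3.162 + 7.995 = 17.25, so τ_1 = 17.25 − 11.16 = 6.093 ms.
γ_1 = 20.31/6.093 = 3.333; β = √(1 − 1/γ²) = √0.9100.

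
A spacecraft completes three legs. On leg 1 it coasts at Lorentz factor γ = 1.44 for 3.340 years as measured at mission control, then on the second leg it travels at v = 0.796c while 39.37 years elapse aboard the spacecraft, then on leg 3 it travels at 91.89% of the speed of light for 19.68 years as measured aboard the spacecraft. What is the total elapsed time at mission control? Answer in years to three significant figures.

Δt = 118 years

Leg 1: 3.340 years is already measured at mission control.
Leg 2: γ = 1/√(1 − 0.796²) = 1/√0.3664 = 1.652; Δt_2 = 1.652 × 39.37 = 65.04 years.
Leg 3: β = 0.9189; γ = 1/√(1 − 0.9189²) = 1/√0.1556 = 2.535; Δt_3 = 2.535 × 19.68 = 49.89 years.
Total: 3.340 + 65.04 + 49.89 years.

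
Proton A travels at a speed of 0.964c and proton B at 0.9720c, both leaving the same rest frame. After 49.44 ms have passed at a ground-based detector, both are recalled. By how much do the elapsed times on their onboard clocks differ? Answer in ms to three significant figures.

A: γ = 1/√(1 − 0.964²) = 1/√0.07070 = 3.761; τ_A = 49.44/3.761 = 13.15 ms.
B: γ = 1/√(1 − 0.9720²) = 1/√0.05522 = 4.256; τ_B = 49.44/4.256 = 11.62 ms.

|τ_A − τ_B| = 1.53 ms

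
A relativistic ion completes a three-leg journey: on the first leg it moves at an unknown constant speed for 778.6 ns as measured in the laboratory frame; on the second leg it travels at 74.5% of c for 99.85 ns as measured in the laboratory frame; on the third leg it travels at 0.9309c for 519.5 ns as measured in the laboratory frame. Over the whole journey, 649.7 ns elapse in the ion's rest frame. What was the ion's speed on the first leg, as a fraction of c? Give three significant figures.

β = 0.863

Leg 1: speed unknown; τ_1 = 778.6/γ_1.
Leg 2: β = 0.745; γ = 1/√(1 − 0.745²) = 1/√0.4450 = 1.499; τ_2 = 99.85/1.499 = 66.61 ns.
Leg 3: γ = 1/√(1 − 0.9309²) = 1/√0.1334 = 2.738; τ_3 = 519.5/2.738 = 189.8 ns.
Total proper time: τ_1 + 66.61 + 189.8 = 649.7, so τ_1 = 649.7 − 256.4 = 393.3 ns.
γ_1 = 778.6/393.3 = 1.979; β = √(1 − 1/γ²) = √0.7448.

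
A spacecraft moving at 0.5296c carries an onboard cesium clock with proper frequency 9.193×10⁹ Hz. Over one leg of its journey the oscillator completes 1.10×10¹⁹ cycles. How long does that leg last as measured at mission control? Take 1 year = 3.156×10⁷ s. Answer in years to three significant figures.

γ = 1/√(1 − 0.5296²) = 1/√0.7195 = 1.179
Proper time for N cycles: τ = N/f = 1.10×10¹⁹/(9.193×10⁹) = 1.197×10⁹ s = 37.91 years.
Lab-frame duration Δt = γτ = 1.179 × 37.91 = 44.70 years.

Δt = 44.7 years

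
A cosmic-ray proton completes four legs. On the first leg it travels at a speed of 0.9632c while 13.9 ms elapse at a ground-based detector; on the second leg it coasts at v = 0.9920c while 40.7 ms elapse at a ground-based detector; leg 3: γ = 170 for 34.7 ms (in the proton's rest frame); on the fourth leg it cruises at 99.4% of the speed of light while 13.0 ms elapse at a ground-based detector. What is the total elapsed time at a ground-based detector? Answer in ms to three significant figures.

Δt = 5970 ms

Leg 1: 13.9 ms is already measured at a ground-based detector.
Leg 2: 40.7 ms is already measured at a ground-based detector.
Leg 3: γ = 170; Δt_3 = 170.0 × 34.7 = 5899 ms.
Leg 4: 13.0 ms is already measured at a ground-based detector.
Total: 13.90 + 40.70 + 5899 + 13.00 ms.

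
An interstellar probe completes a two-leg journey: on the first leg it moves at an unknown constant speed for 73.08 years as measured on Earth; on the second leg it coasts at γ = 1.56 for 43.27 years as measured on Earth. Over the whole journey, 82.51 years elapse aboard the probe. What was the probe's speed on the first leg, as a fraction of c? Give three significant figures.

β = 0.662

Leg 1: speed unknown; τ_1 = 73.08/γ_1.
Leg 2: γ = 1.56; τ_2 = 43.27/1.560 = 27.74 years.
Total proper time: τ_1 + 27.74 = 82.51, so τ_1 = 82.51 − 27.74 = 54.77 years.
γ_1 = 73.08/54.77 = 1.334; β = √(1 − 1/γ²) = √0.4383.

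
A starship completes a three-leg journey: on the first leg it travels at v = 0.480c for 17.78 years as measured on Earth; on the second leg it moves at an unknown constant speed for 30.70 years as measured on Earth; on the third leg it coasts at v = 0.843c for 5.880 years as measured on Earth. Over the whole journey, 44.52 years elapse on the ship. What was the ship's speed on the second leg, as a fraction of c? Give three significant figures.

Leg 1: γ = 1/√(1 − 0.480²) = 1/√0.7696 = 1.140; τ_1 = 17.78/1.140 = 15.60 years.
Leg 2: speed unknown; τ_2 = 30.70/γ_2.
Leg 3: γ = 1/√(1 − 0.843²) = 1/√0.2894 = 1.859; τ_3 = 5.880/1.859 = 3.163 years.
Total proper time: 15.60 + τ_2 + 3.163 = 44.52, so τ_2 = 44.52 − 18.76 = 25.76 years.
γ_2 = 30.70/25.76 = 1.192; β = √(1 − 1/γ²) = √0.2960.

β = 0.544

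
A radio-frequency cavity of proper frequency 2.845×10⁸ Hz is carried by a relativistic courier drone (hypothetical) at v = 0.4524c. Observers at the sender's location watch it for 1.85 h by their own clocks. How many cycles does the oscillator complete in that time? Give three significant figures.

γ = 1/√(1 − 0.4524²) = 1/√0.7953 = 1.121
During 1.85 h of lab time, the oscillator's proper time advances by τ = Δt/γ = 1.85/1.121 = 1.650 h = 5.939×10³ s.
N = f × τ = 2.845×10⁸ × 5.939×10³ = 1.690×10¹².

N = 1.69×10¹²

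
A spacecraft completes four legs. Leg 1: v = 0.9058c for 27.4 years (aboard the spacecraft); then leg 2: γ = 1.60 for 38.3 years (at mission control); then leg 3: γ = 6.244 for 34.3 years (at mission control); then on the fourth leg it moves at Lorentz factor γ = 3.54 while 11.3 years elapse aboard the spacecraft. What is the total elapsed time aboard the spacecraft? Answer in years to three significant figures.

Leg 1: 27.4 years is already measured aboard the spacecraft.
Leg 2: γ = 1.60; τ_2 = 38.3/1.600 = 23.94 years.
Leg 3: γ = 6.244; τ_3 = 34.3/6.244 = 5.493 years.
Leg 4: 11.3 years is already measured aboard the spacecraft.
Total: 27.40 + 23.94 + 5.493 + 11.30 years.

τ = 68.1 years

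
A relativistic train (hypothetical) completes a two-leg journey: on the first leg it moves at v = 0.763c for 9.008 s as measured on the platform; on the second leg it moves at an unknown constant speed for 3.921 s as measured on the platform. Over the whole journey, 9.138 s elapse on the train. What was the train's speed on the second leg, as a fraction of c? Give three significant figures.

Leg 1: γ = 1/√(1 − 0.763²) = 1/√0.4178 = 1.547; τ_1 = 9.008/1.547 = 5.823 s.
Leg 2: speed unknown; τ_2 = 3.921/γ_2.
Total proper time: 5.823 + τ_2 = 9.138, so τ_2 = 9.138 − 5.823 = 3.315 s.
γ_2 = 3.921/3.315 = 1.183; β = √(1 − 1/γ²) = √0.2851.

β = 0.534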